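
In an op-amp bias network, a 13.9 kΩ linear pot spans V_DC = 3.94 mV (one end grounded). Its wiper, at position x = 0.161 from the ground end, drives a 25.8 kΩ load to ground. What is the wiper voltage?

V_out ≈ 0.591 mV

Lower segment x·R_p = 2.238 kΩ; upper segment (1−x)·R_p = 11.66 kΩ.
Lower segment in parallel with the load: 2.238 ‖ 25.8 = 2.059 kΩ.
Loaded-divider output: V_out = 3.94 × 0.1501 = 0.5913 mV.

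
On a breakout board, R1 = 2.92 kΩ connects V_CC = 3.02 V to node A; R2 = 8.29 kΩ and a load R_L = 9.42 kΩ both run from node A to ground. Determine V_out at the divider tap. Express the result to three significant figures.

First combine the lower leg with the load: R2 ‖ R_L = 4.409 kΩ.
Voltage divider with the loaded lower leg: V_out = 3.02 × 4.409/(2.92 + 4.409) = 3.02 × 0.6016 = 1.817 V.

V_out ≈ 1.82 V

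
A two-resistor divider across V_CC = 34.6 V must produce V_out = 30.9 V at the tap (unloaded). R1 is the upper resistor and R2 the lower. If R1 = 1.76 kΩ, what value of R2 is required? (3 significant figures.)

The divider ratio is R2/(R1+R2) = 30.9/34.6 = 0.8931.
Rearranging, R2 = R1·k/(1−k) = 1.76 × 8.351 = 14.70 kΩ.

R2 ≈ 14.7 kΩ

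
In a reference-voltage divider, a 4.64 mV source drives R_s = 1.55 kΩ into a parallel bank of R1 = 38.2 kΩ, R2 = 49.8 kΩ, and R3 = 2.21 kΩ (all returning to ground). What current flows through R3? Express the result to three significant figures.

Parallel bank: R_p = 1/(1/38.2 + 1/49.8 + 1/2.21) = 2.005 kΩ.
V_A by voltage divider: V_A = 4.64 × 2.005/(1.55 + 2.005) = 2.617 mV.
Branch current I = V_A/R3 = 2.617/2.21 = 1.184 µA.

I ≈ 1.18 µA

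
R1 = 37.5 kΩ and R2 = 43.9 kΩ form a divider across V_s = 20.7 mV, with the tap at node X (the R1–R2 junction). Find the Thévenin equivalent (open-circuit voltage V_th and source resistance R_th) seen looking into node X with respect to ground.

With X open, the divider is unloaded: V_th = 20.7 × 43.9/81.40 = 11.16 mV.
Looking into X with the source shorted: R_th = R1·R2/(R1+R2) = 37.50 × 43.9/81.40 = 20.22 kΩ.

V_th ≈ 11.2 mV, R_th ≈ 20.2 kΩ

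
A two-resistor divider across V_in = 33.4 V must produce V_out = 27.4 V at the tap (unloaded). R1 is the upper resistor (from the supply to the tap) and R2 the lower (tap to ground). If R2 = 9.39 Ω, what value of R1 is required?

V_out/V_in = R2/(R1+R2) = 0.8204.
So R1 = R2 · (V_in/V_out − 1) = 9.39 × (33.4/27.4 − 1) = 9.39 × 0.2190 = 2.056 Ω.

R1 ≈ 2.06 Ω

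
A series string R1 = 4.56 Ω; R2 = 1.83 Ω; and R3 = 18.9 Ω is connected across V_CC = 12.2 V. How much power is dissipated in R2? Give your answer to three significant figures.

P ≈ 0.426 W

Series current I = V_CC/ΣR = 12.2/25.29 = 0.4824 A.
P = I²R = 0.2327 × 1.83 = 0.4259 W.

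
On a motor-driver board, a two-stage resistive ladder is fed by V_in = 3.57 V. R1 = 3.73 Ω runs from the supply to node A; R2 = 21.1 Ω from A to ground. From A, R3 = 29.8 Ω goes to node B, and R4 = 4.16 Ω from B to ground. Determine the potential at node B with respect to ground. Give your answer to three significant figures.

Node A sees R2 in parallel with the series input of stage 2, R3 + R4 = 33.96 Ω.
Effective lower resistance at A: R2 ‖ 33.96 = 13.01 Ω.
So V_A = 3.57 × 0.7772 = 2.775 V.
Then the unloaded second divider: V_B = V_A × R4/(R3+R4) = 2.775 × 0.1225 = 0.3399 V.

V_B ≈ 0.340 V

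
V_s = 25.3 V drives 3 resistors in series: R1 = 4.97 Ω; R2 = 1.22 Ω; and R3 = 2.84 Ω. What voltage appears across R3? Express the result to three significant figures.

V ≈ 7.96 V

ΣR = 4.97 + 1.22 + 2.84 = 9.030 Ω.
By the voltage-divider rule, V = 25.3 × 2.840/9.030 = 7.957 V.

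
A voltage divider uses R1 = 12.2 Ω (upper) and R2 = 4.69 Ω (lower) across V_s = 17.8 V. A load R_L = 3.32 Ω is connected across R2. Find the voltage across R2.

R2 ‖ R_L = (4.69 × 3.32)/(4.69 + 3.32) = 1.944 Ω.
Then V_out = V_s · R2'/(R1 + R2') = 17.8 × 1.944/14.14 = 2.446 V.

V_out ≈ 2.45 V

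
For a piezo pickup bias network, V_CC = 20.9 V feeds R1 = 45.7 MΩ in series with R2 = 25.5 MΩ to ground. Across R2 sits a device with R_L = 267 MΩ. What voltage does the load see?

First combine the lower leg with the load: R2 ‖ R_L = 23.28 MΩ.
Voltage divider with the loaded lower leg: V_out = 20.9 × 23.28/(45.7 + 23.28) = 20.9 × 0.3375 = 7.053 V.

V_out ≈ 7.05 V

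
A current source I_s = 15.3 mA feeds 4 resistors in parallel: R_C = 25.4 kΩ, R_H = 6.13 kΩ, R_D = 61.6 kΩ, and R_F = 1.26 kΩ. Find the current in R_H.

ΣG = 1/25.4 + 1/6.13 + 1/61.6 + 1/1.26 = 1.012.
Current divider: I(R_H) = I_s · G_k/ΣG = 15.3 × (0.1631/1.012) = 15.3 × 0.1611 = 2.465 mA.

I ≈ 2.47 mA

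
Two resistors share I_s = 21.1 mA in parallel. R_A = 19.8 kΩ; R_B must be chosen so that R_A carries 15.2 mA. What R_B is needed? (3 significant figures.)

R_B ≈ 51.0 kΩ

The fraction through R_A equals R_B/(R_A+R_B).
15.2/21.1 = R_B/(R_A + R_B) → R_B = R_A · (0.7204)/(1 − 0.7204) = 19.8 × 2.576 = 51.01 kΩ.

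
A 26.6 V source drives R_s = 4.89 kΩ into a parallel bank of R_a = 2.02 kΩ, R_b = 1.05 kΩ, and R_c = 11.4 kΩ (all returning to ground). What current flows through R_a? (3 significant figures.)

Equivalent of the parallel group: R_p = 0.6514 kΩ.
V_A by voltage divider: V_A = 26.6 × 0.6514/(4.89 + 0.6514) = 3.127 V.
Branch current I = V_A/R_a = 3.127/2.02 = 1.548 mA.

I ≈ 1.55 mA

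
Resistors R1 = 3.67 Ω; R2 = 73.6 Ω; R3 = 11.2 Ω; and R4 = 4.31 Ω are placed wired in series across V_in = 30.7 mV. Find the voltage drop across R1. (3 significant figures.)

Series total: ΣR = 3.67 + 73.6 + 11.2 + 4.31 = 92.78 Ω.
Voltage divider: V = V_in · (3.670 / 92.78) = 30.7 × 0.03956 = 1.214 mV.

V ≈ 1.21 mV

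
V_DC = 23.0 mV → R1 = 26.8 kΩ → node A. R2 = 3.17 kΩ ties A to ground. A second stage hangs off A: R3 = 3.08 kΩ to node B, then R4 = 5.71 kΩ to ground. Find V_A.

V_A ≈ 1.84 mV

Node A sees R2 in parallel with the series input of stage 2, R3 + R4 = 8.790 kΩ.
R2 ‖ (R3+R4) = 2.330 kΩ.
V_A = 23.0 × 2.330/(26.8 + 2.330) = 1.840 mV.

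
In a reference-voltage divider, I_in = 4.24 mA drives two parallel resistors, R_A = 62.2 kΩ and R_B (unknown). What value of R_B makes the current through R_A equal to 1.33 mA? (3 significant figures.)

Two-branch current divider: I_A = I_in · R_B/(R_A + R_B).
1.33/4.24 = R_B/(R_A + R_B) → R_B = R_A · (0.3137)/(1 − 0.3137) = 62.2 × 0.4570 = 28.43 kΩ.

R_B ≈ 28.4 kΩ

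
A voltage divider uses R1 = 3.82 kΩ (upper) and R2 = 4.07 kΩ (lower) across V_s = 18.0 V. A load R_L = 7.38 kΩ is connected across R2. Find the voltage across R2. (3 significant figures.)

R2 ‖ R_L = (4.07 × 7.38)/(4.07 + 7.38) = 2.623 kΩ.
Now apply the divider: V_out = 18.0 × 0.4071 = 7.328 V.
(Unloaded it would be 9.29 V; the load pulls it down.)

V_out ≈ 7.33 V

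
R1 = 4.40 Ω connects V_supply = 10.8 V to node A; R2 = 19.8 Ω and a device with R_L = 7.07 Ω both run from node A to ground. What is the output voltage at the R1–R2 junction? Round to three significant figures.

V_out ≈ 5.86 V

R2 ‖ R_L = (19.8 × 7.07)/(19.8 + 7.07) = 5.210 Ω.
Voltage divider with the loaded lower leg: V_out = 10.8 × 5.210/(4.40 + 5.210) = 10.8 × 0.5421 = 5.855 V.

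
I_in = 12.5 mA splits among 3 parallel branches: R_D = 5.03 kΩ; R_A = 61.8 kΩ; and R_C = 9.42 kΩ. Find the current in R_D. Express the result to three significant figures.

ΣG = 1/5.03 + 1/61.8 + 1/9.42 = 0.3211.
By the current-divider rule, I = I_in · G_k/ΣG = 12.5 × 0.6191 = 7.738 mA.

I ≈ 7.74 mA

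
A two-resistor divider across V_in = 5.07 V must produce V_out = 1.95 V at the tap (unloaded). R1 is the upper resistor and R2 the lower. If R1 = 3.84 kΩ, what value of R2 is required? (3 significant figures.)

R2 ≈ 2.40 kΩ

V_out/V_in = R2/(R1+R2) = 0.3846.
Rearranging, R2 = R1·k/(1−k) = 3.84 × 0.6250 = 2.400 kΩ.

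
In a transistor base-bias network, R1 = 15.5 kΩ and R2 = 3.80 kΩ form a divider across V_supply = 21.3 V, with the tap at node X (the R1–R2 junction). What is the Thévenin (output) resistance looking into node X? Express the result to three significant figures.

With V_supply suppressed (replaced by a short), R_th = R1 ‖ R2 = (15.50 × 3.80)/(15.50 + 3.80) = 3.052 kΩ.

R_th ≈ 3.05 kΩ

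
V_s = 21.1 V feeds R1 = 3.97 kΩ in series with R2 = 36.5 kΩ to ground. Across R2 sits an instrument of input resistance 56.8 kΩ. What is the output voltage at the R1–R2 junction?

R2 ‖ R_L = (36.5 × 56.8)/(36.5 + 56.8) = 22.22 kΩ.
Then V_out = V_s · R2'/(R1 + R2') = 21.1 × 22.22/26.19 = 17.90 V.

V_out ≈ 17.9 V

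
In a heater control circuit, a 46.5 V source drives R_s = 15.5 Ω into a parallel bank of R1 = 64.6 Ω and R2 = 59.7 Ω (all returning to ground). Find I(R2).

Equivalent of the parallel group: R_p = 31.03 Ω.
Node voltage V_A = V_in · R_p/(R_s + R_p) = 46.5 × 0.6669 = 31.01 V.
I(R2) = V_A / R2 = 31.01/59.7 = 0.5194 A.

I ≈ 0.519 A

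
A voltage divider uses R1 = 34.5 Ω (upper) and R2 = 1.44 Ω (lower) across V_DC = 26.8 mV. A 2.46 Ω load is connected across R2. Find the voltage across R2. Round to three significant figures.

The load sits in parallel with R2, giving an effective lower resistance R2' = R2·R_L/(R2+R_L) = 0.9083 Ω.
Now apply the divider: V_out = 26.8 × 0.02565 = 0.6875 mV.

V_out ≈ 0.687 mV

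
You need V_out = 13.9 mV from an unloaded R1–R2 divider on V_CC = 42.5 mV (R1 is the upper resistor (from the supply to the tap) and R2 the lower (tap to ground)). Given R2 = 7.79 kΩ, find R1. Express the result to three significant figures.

R1 ≈ 16.0 kΩ

V_out/V_CC = R2/(R1+R2) = 0.3271.
R1 = R2·(1/k − 1) = 7.79 × 2.058 = 16.03 kΩ.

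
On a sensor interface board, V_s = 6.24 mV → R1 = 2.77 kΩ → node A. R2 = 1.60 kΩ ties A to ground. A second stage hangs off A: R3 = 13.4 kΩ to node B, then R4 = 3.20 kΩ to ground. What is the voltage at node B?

V_B ≈ 0.415 mV

The second stage (R3 + R4 = 16.60 kΩ) loads node A in parallel with R2.
Effective lower resistance at A: R2 ‖ 16.60 = 1.459 kΩ.
V_A = 6.24 × 1.459/(2.77 + 1.459) = 2.153 mV.
V_B = V_A × 0.1928 = 0.4151 mV.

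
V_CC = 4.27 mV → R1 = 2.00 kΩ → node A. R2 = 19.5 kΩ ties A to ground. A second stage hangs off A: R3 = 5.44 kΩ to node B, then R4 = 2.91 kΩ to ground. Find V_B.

V_B ≈ 1.11 mV

Looking into the second stage from A: R3 + R4 = 8.350 kΩ appears in parallel with R2.
R2 ‖ (R3+R4) = 5.846 kΩ.
V_A = 4.27 × 5.846/(2.00 + 5.846) = 3.182 mV.
V_B = V_A × 0.3485 = 1.109 mV.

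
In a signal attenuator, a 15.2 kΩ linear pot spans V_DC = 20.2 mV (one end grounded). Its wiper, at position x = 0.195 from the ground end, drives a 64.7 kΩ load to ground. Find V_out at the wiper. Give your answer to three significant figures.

Lower segment x·R_p = 2.964 kΩ; upper segment (1−x)·R_p = 12.24 kΩ.
(x·R_p) ‖ R_L = 2.834 kΩ.
Loaded-divider output: V_out = 20.2 × 0.1881 = 3.799 mV.

V_out ≈ 3.80 mV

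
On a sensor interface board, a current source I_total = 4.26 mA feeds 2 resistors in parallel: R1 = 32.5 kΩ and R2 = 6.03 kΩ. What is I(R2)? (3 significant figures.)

I ≈ 3.59 mA

For two parallel branches, I_k = I_total · (other R)/(sum of R).
So I = 4.26 × 32.5/38.53 = 3.593 mA.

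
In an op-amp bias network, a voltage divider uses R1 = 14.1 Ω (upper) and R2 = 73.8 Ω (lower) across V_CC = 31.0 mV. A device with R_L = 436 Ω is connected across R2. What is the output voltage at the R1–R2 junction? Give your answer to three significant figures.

V_out ≈ 25.3 mV

First combine the lower leg with the load: R2 ‖ R_L = 63.12 Ω.
Voltage divider with the loaded lower leg: V_out = 31.0 × 63.12/(14.1 + 63.12) = 31.0 × 0.8174 = 25.34 mV.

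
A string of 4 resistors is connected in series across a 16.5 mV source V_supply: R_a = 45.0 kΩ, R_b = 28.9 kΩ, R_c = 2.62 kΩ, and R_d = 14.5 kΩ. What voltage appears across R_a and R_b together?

V ≈ 13.4 mV

Series total: ΣR = 45.0 + 28.9 + 2.62 + 14.5 = 91.02 kΩ.
R_{R_a..R_b} = 45.0 + 28.9 = 73.90 kΩ.
Voltage divider: V = V_supply · (73.90 / 91.02) = 16.5 × 0.8119 = 13.40 mV.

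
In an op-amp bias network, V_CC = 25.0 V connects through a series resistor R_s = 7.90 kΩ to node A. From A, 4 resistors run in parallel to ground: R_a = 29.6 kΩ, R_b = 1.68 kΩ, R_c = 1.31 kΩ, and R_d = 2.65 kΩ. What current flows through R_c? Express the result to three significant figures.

Equivalent of the parallel group: R_p = 0.5651 kΩ.
V_A by voltage divider: V_A = 25.0 × 0.5651/(7.90 + 0.5651) = 1.669 V.
I(R_c) = V_A / R_c = 1.669/1.31 = 1.274 mA.

I ≈ 1.27 mA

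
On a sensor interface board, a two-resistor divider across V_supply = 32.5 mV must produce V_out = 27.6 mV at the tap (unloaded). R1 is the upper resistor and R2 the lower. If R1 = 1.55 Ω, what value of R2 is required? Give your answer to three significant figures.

R2 ≈ 8.73 Ω

V_out/V_supply = R2/(R1+R2) = 0.8492.
Rearranging, R2 = R1·k/(1−k) = 1.55 × 5.633 = 8.731 Ω.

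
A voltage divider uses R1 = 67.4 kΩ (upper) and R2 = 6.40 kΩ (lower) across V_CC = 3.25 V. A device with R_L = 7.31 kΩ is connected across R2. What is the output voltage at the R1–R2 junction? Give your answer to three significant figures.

V_out ≈ 0.157 V

The load sits in parallel with R2, giving an effective lower resistance R2' = R2·R_L/(R2+R_L) = 3.412 kΩ.
Voltage divider with the loaded lower leg: V_out = 3.25 × 3.412/(67.4 + 3.412) = 3.25 × 0.04819 = 0.1566 V.
(Unloaded it would be 0.282 V; the load pulls it down.)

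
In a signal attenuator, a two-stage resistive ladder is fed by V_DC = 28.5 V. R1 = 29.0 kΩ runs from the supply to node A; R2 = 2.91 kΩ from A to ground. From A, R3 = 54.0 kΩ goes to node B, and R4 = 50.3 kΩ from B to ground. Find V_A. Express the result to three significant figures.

Node A sees R2 in parallel with the series input of stage 2, R3 + R4 = 104.3 kΩ.
Effective lower resistance at A: R2 ‖ 104.3 = 2.831 kΩ.
V_A = 28.5 × 2.831/(29.0 + 2.831) = 2.535 V.

V_A ≈ 2.53 V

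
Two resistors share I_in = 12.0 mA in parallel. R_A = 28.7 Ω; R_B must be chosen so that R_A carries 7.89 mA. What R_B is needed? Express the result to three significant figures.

In a two-way split, I_A/I_in = R_B/(R_A + R_B).
With f = 0.6575, R_B = R_A · f/(1−f) = 28.7 × 1.920 = 55.10 Ω.

R_B ≈ 55.1 Ω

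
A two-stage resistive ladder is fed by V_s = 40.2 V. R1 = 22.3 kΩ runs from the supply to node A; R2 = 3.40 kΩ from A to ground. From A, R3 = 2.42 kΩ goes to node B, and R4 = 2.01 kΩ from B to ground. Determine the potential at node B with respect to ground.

The second stage (R3 + R4 = 4.430 kΩ) loads node A in parallel with R2.
Effective lower resistance at A: R2 ‖ 4.430 = 1.924 kΩ.
So V_A = 40.2 × 0.07941 = 3.192 V.
V_B = V_A × 0.4537 = 1.448 V.

V_B ≈ 1.45 V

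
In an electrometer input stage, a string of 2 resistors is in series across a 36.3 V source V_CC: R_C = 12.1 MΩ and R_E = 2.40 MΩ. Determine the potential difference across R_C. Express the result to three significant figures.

V ≈ 30.3 V

Total series resistance ΣR = 12.1 + 2.40 = 14.50 MΩ.
Voltage divider: V = V_CC · (12.10 / 14.50) = 36.3 × 0.8345 = 30.29 V.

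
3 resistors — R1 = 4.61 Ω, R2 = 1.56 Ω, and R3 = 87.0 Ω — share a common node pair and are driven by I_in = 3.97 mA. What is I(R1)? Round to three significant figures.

Total conductance ΣG = 1/4.61 + 1/1.56 + 1/87.0 = 0.8694 (units of 1/Ω).
R1 takes the fraction G_k/ΣG = 0.2169/0.8694 = 0.2495, so I = 3.97 × 0.2495 = 0.9905 mA.

I ≈ 0.990 mA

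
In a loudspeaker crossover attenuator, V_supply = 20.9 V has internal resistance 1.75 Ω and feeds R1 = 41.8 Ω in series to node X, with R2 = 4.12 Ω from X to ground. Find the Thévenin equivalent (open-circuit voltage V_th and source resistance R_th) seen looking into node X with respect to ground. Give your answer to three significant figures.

V_th ≈ 1.81 V, R_th ≈ 3.76 Ω

R1' = 1.75 + 41.8 = 43.55 Ω (source resistance + R1).
Open-circuit (no load on X): V_th = V_supply · R2/(R1' + R2) = 20.9 × 4.12/(43.55 + 4.12) = 1.806 V.
With V_supply suppressed (replaced by a short), R_th = R1' ‖ R2 = (43.55 × 4.12)/(43.55 + 4.12) = 3.764 Ω.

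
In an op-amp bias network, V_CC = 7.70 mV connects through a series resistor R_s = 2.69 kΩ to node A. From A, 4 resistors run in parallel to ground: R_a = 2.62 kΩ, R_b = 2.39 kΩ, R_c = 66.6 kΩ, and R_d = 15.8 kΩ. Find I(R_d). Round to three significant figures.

Parallel bank: R_p = 1/(1/2.62 + 1/2.39 + 1/66.6 + 1/15.8) = 1.138 kΩ.
V_A = 7.70 × 1.138/3.828 = 2.290 mV.
I(R_d) = V_A / R_d = 2.290/15.8 = 0.1449 µA.

I ≈ 0.145 µA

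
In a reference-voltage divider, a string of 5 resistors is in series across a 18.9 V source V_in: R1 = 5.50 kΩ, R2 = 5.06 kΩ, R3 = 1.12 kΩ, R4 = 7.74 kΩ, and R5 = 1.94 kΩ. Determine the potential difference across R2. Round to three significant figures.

Series total: ΣR = 5.50 + 5.06 + 1.12 + 7.74 + 1.94 = 21.36 kΩ.
Voltage divider: V = V_in · (5.060 / 21.36) = 18.9 × 0.2369 = 4.477 V.

V ≈ 4.48 V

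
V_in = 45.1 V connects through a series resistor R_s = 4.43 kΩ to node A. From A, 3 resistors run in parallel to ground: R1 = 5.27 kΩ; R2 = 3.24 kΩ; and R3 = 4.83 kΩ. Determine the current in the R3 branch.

I ≈ 2.26 mA

Combine the parallel branches: R_p = (1/5.27 + 1/3.24 + 1/4.83)⁻¹ = 1.418 kΩ.
V_A by voltage divider: V_A = 45.1 × 1.418/(4.43 + 1.418) = 10.93 V.
Branch current I = V_A/R3 = 10.93/4.83 = 2.264 mA.
(Equivalently: I_total = 7.713 mA, then current-divider fraction G_k/ΣG = 0.2935.)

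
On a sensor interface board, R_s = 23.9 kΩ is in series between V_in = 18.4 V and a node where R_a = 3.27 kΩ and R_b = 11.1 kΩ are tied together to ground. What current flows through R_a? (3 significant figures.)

I ≈ 0.538 mA

Combine the parallel branches: R_p = (1/3.27 + 1/11.1)⁻¹ = 2.526 kΩ.
V_A = 18.4 × 2.526/26.43 = 1.759 V.
I(R_a) = V_A / R_a = 1.759/3.27 = 0.5378 mA.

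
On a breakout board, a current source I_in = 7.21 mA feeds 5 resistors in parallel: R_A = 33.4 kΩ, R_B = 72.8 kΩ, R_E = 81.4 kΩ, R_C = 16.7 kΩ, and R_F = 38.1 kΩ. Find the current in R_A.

I ≈ 1.52 mA

Total conductance ΣG = 1/33.4 + 1/72.8 + 1/81.4 + 1/16.7 + 1/38.1 = 0.1421 (units of 1/kΩ).
By the current-divider rule, I = I_in · G_k/ΣG = 7.21 × 0.2107 = 1.519 mA.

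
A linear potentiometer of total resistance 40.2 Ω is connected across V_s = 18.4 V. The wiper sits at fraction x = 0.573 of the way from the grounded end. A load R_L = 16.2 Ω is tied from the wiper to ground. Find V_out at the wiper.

V_out ≈ 6.56 V

Split the track: R_lower = x·R_p = 23.03 Ω, R_upper = (1−x)·R_p = 17.17 Ω.
R_L loads the lower segment: effective lower R = 9.511 Ω.
V_out = 18.4 × 9.511/(17.17 + 9.511) = 6.560 V.
(Unloaded: V_out = x·V_s = 10.5 V.)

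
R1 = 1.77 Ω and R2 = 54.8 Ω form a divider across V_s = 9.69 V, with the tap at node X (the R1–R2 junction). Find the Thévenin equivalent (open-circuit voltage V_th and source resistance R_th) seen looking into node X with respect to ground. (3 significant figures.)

V_th is the unloaded tap voltage: V_s · R2/(R1+R2) = 9.69 × 0.9687 = 9.387 V.
With V_s suppressed (replaced by a short), R_th = R1 ‖ R2 = (1.770 × 54.8)/(1.770 + 54.8) = 1.715 Ω.

V_th ≈ 9.39 V, R_th ≈ 1.71 Ω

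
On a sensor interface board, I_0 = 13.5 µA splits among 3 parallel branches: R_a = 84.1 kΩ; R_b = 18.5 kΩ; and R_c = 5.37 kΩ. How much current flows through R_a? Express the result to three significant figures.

Total conductance ΣG = 1/84.1 + 1/18.5 + 1/5.37 = 0.2522 (units of 1/kΩ).
By the current-divider rule, I = I_0 · G_k/ΣG = 13.5 × 0.04715 = 0.6366 µA.

I ≈ 0.637 µA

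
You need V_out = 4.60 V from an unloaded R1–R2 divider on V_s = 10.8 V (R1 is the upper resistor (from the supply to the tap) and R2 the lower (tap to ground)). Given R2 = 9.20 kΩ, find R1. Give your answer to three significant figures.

Required fraction k = V_out/V_s = 0.4259.
Rearranging, R1 = R2·(1−k)/k = 9.20 × 1.348 = 12.40 kΩ.

R1 ≈ 12.4 kΩ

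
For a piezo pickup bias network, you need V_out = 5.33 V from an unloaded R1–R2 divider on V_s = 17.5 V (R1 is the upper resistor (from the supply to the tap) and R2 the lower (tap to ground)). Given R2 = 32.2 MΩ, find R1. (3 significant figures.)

R1 ≈ 73.5 MΩ

The divider ratio is R2/(R1+R2) = 5.33/17.5 = 0.3046.
So R1 = R2 · (V_s/V_out − 1) = 32.2 × (17.5/5.33 − 1) = 32.2 × 2.283 = 73.52 MΩ.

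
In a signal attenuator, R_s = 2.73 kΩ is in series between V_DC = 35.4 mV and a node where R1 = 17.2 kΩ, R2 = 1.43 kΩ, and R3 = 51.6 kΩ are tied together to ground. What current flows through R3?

I ≈ 0.220 µA

Combine the parallel branches: R_p = (1/17.2 + 1/1.43 + 1/51.6)⁻¹ = 1.287 kΩ.
Node voltage V_A = V_DC · R_p/(R_s + R_p) = 35.4 × 0.3204 = 11.34 mV.
I(R3) = V_A / R3 = 11.34/51.6 = 0.2198 µA.
(Equivalently: I_total = 8.812 µA, then current-divider fraction G_k/ΣG = 0.02495.)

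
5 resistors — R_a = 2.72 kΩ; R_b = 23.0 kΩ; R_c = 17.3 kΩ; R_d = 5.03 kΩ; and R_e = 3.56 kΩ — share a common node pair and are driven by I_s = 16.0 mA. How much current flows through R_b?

I ≈ 0.733 mA

ΣG = 1/2.72 + 1/23.0 + 1/17.3 + 1/5.03 + 1/3.56 = 0.9486.
Current divider: I(R_b) = I_s · G_k/ΣG = 16.0 × (0.04348/0.9486) = 16.0 × 0.04583 = 0.7333 mA.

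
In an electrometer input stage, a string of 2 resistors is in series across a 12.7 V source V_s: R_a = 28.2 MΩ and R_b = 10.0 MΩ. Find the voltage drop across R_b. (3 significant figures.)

Series total: ΣR = 28.2 + 10.0 = 38.20 MΩ.
V = V_s · R/ΣR = 12.7 × 0.2618 = 3.325 V.

V ≈ 3.32 V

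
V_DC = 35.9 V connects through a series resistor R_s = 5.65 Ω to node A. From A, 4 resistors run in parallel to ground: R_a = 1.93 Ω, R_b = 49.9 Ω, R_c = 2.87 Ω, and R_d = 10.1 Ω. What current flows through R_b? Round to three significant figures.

I ≈ 0.110 A

Equivalent of the parallel group: R_p = 1.015 Ω.
V_A = 35.9 × 1.015/6.665 = 5.465 V.
I(R_b) = V_A / R_b = 5.465/49.9 = 0.1095 A.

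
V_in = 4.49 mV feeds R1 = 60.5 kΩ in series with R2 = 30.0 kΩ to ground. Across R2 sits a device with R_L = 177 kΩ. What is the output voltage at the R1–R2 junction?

V_out ≈ 1.34 mV

First combine the lower leg with the load: R2 ‖ R_L = 25.65 kΩ.
Then V_out = V_in · R2'/(R1 + R2') = 4.49 × 25.65/86.15 = 1.337 mV.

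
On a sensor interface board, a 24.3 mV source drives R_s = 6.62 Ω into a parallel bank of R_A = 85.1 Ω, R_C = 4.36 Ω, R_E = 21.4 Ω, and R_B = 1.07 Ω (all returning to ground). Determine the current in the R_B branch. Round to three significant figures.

Combine the parallel branches: R_p = (1/85.1 + 1/4.36 + 1/21.4 + 1/1.07)⁻¹ = 0.8181 Ω.
Node voltage V_A = V_CC · R_p/(R_s + R_p) = 24.3 × 0.1100 = 2.673 mV.
I(R_B) = V_A / R_B = 2.673/1.07 = 2.498 mA.
(Check via current divider: I_total = 3.267 mA; share G_k/ΣG = 0.7645 → same result.)

I ≈ 2.50 mA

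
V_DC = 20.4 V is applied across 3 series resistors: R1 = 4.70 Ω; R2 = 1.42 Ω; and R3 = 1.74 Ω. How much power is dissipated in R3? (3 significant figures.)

P ≈ 11.7 W

Series current I = V_DC/ΣR = 20.4/7.860 = 2.595 A.
P(R3) = I²·R3 = (2.595)² × 1.74 = 11.72 W.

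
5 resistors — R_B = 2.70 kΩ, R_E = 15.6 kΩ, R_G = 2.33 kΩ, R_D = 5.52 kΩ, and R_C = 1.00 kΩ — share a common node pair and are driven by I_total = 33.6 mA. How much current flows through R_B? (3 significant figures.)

I ≈ 6.09 mA

ΣG = 1/2.70 + 1/15.6 + 1/2.33 + 1/5.52 + 1/1.00 = 2.045.
By the current-divider rule, I = I_total · G_k/ΣG = 33.6 × 0.1811 = 6.086 mA.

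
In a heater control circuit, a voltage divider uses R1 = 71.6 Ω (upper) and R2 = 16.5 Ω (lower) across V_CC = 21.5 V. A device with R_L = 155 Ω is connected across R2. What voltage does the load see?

The load sits in parallel with R2, giving an effective lower resistance R2' = R2·R_L/(R2+R_L) = 14.91 Ω.
Voltage divider with the loaded lower leg: V_out = 21.5 × 14.91/(71.6 + 14.91) = 21.5 × 0.1724 = 3.706 V.

V_out ≈ 3.71 V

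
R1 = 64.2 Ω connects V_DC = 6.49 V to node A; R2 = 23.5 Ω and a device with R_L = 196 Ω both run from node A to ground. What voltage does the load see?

V_out ≈ 1.60 V

First combine the lower leg with the load: R2 ‖ R_L = 20.98 Ω.
Now apply the divider: V_out = 6.49 × 0.2463 = 1.599 V.
(Unloaded it would be 1.74 V; the load pulls it down.)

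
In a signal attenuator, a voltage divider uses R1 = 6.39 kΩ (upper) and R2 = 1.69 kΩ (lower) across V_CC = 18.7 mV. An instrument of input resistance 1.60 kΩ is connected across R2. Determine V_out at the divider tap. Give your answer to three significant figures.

V_out ≈ 2.13 mV

The load sits in parallel with R2, giving an effective lower resistance R2' = R2·R_L/(R2+R_L) = 0.8219 kΩ.
Now apply the divider: V_out = 18.7 × 0.1140 = 2.131 mV.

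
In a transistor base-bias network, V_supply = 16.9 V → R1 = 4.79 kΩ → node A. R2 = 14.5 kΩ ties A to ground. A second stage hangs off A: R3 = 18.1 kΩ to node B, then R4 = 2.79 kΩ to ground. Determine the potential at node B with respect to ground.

V_B ≈ 1.45 V

Looking into the second stage from A: R3 + R4 = 20.89 kΩ appears in parallel with R2.
R2 ‖ (R3+R4) = 8.559 kΩ.
V_A = 16.9 × 8.559/(4.79 + 8.559) = 10.84 V.
V_B = V_A × 0.1336 = 1.447 V.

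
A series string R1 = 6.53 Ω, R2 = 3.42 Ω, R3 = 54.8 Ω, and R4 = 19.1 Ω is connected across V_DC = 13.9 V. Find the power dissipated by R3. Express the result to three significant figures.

The common current is I = 13.9/83.85 = 0.1658 A.
P = I²R = 0.02748 × 54.8 = 1.506 W.

P ≈ 1.51 W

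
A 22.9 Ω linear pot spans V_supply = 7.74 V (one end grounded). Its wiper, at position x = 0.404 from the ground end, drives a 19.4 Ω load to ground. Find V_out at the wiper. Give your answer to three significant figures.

Split the track: R_lower = x·R_p = 9.252 Ω, R_upper = (1−x)·R_p = 13.65 Ω.
R_L loads the lower segment: effective lower R = 6.264 Ω.
V_out = 7.74 × 6.264/(13.65 + 6.264) = 2.435 V.

V_out ≈ 2.43 V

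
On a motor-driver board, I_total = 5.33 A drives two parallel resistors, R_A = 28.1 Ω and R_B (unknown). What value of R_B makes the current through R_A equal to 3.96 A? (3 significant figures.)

The fraction through R_A equals R_B/(R_A+R_B).
3.96/5.33 = R_B/(R_A + R_B) → R_B = R_A · (0.7430)/(1 − 0.7430) = 28.1 × 2.891 = 81.22 Ω.

R_B ≈ 81.2 Ω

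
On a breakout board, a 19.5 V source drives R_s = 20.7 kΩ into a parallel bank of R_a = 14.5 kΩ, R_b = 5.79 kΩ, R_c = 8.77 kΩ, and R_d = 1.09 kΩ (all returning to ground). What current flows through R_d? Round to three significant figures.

I ≈ 0.654 mA

Combine the parallel branches: R_p = (1/14.5 + 1/5.79 + 1/8.77 + 1/1.09)⁻¹ = 0.7855 kΩ.
V_A by voltage divider: V_A = 19.5 × 0.7855/(20.7 + 0.7855) = 0.7129 V.
I(R_d) = V_A / R_d = 0.7129/1.09 = 0.6540 mA.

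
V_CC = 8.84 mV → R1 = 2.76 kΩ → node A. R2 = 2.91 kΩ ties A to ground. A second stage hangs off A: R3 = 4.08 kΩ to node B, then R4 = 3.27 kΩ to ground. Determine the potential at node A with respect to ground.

V_A ≈ 3.80 mV

Looking into the second stage from A: R3 + R4 = 7.350 kΩ appears in parallel with R2.
Effective lower resistance at A: R2 ‖ 7.350 = 2.085 kΩ.
V_A = 8.84 × 2.085/(2.76 + 2.085) = 3.804 mV.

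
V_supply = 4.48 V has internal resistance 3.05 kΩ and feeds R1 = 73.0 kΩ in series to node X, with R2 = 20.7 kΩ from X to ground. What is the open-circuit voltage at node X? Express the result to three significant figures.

V_th ≈ 0.959 V

R1' = 3.05 + 73.0 = 76.05 kΩ (source resistance + R1).
With X open, the divider is unloaded: V_th = 4.48 × 20.7/96.75 = 0.9585 V.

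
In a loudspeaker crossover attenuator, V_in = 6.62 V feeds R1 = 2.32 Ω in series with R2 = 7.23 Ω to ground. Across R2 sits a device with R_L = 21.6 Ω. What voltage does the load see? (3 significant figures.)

V_out ≈ 4.63 V

R2 ‖ R_L = (7.23 × 21.6)/(7.23 + 21.6) = 5.417 Ω.
Then V_out = V_in · R2'/(R1 + R2') = 6.62 × 5.417/7.737 = 4.635 V.
(Unloaded it would be 5.01 V; the load pulls it down.)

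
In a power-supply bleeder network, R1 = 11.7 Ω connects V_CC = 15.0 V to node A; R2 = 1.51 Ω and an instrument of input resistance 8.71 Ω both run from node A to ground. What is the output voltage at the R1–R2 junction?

V_out ≈ 1.49 V

R2 ‖ R_L = (1.51 × 8.71)/(1.51 + 8.71) = 1.287 Ω.
Now apply the divider: V_out = 15.0 × 0.09909 = 1.486 V.
(Unloaded it would be 1.71 V; the load pulls it down.)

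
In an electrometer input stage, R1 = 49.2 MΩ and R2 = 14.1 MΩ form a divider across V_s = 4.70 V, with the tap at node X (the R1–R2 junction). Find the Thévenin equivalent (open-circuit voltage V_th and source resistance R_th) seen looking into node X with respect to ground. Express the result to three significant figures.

V_th ≈ 1.05 V, R_th ≈ 11.0 MΩ

Open-circuit (no load on X): V_th = V_s · R2/(R1 + R2) = 4.70 × 14.1/(49.20 + 14.1) = 1.047 V.
With V_s suppressed (replaced by a short), R_th = R1 ‖ R2 = (49.20 × 14.1)/(49.20 + 14.1) = 10.96 MΩ.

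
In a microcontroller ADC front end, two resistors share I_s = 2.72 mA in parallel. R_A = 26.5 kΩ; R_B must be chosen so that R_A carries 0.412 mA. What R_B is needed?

R_B ≈ 4.73 kΩ

The fraction through R_A equals R_B/(R_A+R_B).
With f = 0.1515, R_B = R_A · f/(1−f) = 26.5 × 0.1785 = 4.731 kΩ.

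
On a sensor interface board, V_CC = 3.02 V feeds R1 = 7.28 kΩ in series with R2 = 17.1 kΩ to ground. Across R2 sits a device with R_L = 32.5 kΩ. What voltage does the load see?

The load sits in parallel with R2, giving an effective lower resistance R2' = R2·R_L/(R2+R_L) = 11.20 kΩ.
Voltage divider with the loaded lower leg: V_out = 3.02 × 11.20/(7.28 + 11.20) = 3.02 × 0.6062 = 1.831 V.

V_out ≈ 1.83 V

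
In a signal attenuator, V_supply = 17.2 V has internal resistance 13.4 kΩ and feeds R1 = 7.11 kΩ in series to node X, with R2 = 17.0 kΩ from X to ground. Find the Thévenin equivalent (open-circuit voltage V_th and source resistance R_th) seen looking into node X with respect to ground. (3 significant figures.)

R1' = 13.4 + 7.11 = 20.51 kΩ (source resistance + R1).
V_th is the unloaded tap voltage: V_supply · R2/(R1'+R2) = 17.2 × 0.4532 = 7.795 V.
Zeroing V_supply shorts the top of R1' to ground, so R_th = R1' ‖ R2 = 9.295 kΩ.

V_th ≈ 7.80 V, R_th ≈ 9.30 kΩ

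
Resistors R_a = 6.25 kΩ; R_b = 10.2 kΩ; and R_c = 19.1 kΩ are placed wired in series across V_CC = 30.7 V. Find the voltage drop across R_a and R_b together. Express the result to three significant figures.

V ≈ 14.2 V

Series total: ΣR = 6.25 + 10.2 + 19.1 = 35.55 kΩ.
R_{R_a..R_b} = 6.25 + 10.2 = 16.45 kΩ.
Voltage divider: V = V_CC · (16.45 / 35.55) = 30.7 × 0.4627 = 14.21 V.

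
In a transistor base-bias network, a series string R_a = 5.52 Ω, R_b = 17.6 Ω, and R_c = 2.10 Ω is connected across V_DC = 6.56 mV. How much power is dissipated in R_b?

ΣR = 25.22 Ω → I = 6.56/25.22 = 0.2601 mA.
P(R_b) = I²·R_b = (0.2601)² × 17.6 = 1.191 µW.

P ≈ 1.19 µW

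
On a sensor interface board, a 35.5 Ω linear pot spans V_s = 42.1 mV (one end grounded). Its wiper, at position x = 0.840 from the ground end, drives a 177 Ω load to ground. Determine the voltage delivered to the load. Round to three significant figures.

V_out ≈ 34.4 mV

The pot divides into 5.680 Ω above the wiper and 29.82 Ω below.
R_L loads the lower segment: effective lower R = 25.52 Ω.
V_out = 42.1 × 25.52/(5.680 + 25.52) = 34.44 mV.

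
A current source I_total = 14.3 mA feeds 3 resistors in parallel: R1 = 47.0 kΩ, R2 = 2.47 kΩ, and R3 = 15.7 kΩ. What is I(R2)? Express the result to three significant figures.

I ≈ 11.8 mA

Total conductance ΣG = 1/47.0 + 1/2.47 + 1/15.7 = 0.4898 (units of 1/kΩ).
By the current-divider rule, I = I_total · G_k/ΣG = 14.3 × 0.8265 = 11.82 mA.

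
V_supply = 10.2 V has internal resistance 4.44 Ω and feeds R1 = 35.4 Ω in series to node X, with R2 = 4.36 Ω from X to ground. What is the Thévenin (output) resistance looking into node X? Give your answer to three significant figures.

R_th ≈ 3.93 Ω

R1' = 4.44 + 35.4 = 39.84 Ω (source resistance + R1).
Looking into X with the source shorted: R_th = R1'·R2/(R1'+R2) = 39.84 × 4.36/44.20 = 3.930 Ω.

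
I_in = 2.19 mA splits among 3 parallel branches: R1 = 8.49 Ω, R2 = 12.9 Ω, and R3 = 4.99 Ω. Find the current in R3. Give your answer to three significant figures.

Total conductance ΣG = 1/8.49 + 1/12.9 + 1/4.99 = 0.3957 (units of 1/Ω).
R3 takes the fraction G_k/ΣG = 0.2004/0.3957 = 0.5064, so I = 2.19 × 0.5064 = 1.109 mA.

I ≈ 1.11 mA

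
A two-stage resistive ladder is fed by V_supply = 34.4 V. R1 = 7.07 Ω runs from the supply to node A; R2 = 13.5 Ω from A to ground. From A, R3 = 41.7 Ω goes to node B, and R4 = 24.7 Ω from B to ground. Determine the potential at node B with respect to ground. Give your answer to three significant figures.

Looking into the second stage from A: R3 + R4 = 66.40 Ω appears in parallel with R2.
Effective lower resistance at A: R2 ‖ 66.40 = 11.22 Ω.
First divider: V_A = V_supply · 11.22/(7.07 + 11.22) = 21.10 V.
Stage 2 is unloaded, so V_B = V_A · R4/(R3+R4) = 21.10 × 24.7/66.40 = 7.850 V.

V_B ≈ 7.85 V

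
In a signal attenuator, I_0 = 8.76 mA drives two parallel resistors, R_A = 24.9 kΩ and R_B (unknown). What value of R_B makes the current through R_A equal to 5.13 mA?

The fraction through R_A equals R_B/(R_A+R_B).
5.13/8.76 = R_B/(R_A + R_B) → R_B = R_A · (0.5856)/(1 − 0.5856) = 24.9 × 1.413 = 35.19 kΩ.

R_B ≈ 35.2 kΩ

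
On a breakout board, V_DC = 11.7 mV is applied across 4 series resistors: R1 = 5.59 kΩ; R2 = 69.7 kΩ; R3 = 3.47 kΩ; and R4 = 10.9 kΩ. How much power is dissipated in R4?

Series current I = V_DC/ΣR = 11.7/89.66 = 0.1305 µA.
P = I²R = 0.01703 × 10.9 = 0.1856 nW.

P ≈ 0.186 nW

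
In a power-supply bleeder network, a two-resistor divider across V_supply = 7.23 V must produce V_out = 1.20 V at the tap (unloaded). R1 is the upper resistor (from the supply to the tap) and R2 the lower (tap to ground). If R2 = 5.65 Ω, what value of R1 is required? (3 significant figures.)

R1 ≈ 28.4 Ω

V_out/V_supply = R2/(R1+R2) = 0.1660.
Rearranging, R1 = R2·(1−k)/k = 5.65 × 5.025 = 28.39 Ω.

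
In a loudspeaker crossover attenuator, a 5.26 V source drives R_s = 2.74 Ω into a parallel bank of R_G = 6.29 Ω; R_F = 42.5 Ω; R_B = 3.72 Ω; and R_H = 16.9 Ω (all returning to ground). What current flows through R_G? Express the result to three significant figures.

I ≈ 0.349 A

Parallel bank: R_p = 1/(1/6.29 + 1/42.5 + 1/3.72 + 1/16.9) = 1.959 Ω.
Node voltage V_A = V_CC · R_p/(R_s + R_p) = 5.26 × 0.4169 = 2.193 V.
I(R_G) = V_A / R_G = 2.193/6.29 = 0.3486 A.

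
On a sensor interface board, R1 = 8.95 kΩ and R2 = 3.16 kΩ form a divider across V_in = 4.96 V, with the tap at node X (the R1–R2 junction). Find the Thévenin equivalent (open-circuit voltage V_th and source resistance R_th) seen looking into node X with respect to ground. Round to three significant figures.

V_th is the unloaded tap voltage: V_in · R2/(R1+R2) = 4.96 × 0.2609 = 1.294 V.
Zeroing V_in shorts the top of R1 to ground, so R_th = R1 ‖ R2 = 2.335 kΩ.

V_th ≈ 1.29 V, R_th ≈ 2.34 kΩ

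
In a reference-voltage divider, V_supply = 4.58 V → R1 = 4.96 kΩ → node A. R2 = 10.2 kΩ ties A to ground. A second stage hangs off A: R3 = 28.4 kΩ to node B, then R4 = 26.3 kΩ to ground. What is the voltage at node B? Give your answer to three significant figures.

V_B ≈ 1.40 V

Node A sees R2 in parallel with the series input of stage 2, R3 + R4 = 54.70 kΩ.
R2 ‖ (R3+R4) = 8.597 kΩ.
V_A = 4.58 × 8.597/(4.96 + 8.597) = 2.904 V.
Then the unloaded second divider: V_B = V_A × R4/(R3+R4) = 2.904 × 0.4808 = 1.396 V.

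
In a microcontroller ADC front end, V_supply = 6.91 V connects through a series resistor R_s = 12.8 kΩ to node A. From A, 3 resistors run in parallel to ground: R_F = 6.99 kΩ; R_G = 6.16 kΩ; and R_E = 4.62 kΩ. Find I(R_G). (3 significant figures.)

Parallel bank: R_p = 1/(1/6.99 + 1/6.16 + 1/4.62) = 1.916 kΩ.
V_A by voltage divider: V_A = 6.91 × 1.916/(12.8 + 1.916) = 0.8998 V.
I(R_G) = V_A / R_G = 0.8998/6.16 = 0.1461 mA.

I ≈ 0.146 mA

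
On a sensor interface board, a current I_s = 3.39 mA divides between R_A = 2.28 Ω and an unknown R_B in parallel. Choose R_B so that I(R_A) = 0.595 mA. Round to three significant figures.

R_B ≈ 0.485 Ω

Two-branch current divider: I_A = I_s · R_B/(R_A + R_B).
With f = 0.1755, R_B = R_A · f/(1−f) = 2.28 × 0.2129 = 0.4854 Ω.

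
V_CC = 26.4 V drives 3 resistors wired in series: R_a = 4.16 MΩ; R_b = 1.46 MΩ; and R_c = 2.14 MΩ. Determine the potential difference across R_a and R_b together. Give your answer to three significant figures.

V ≈ 19.1 V

Total series resistance ΣR = 4.16 + 1.46 + 2.14 = 7.760 MΩ.
R_{R_a..R_b} = 4.16 + 1.46 = 5.620 MΩ.
By the voltage-divider rule, V = 26.4 × 5.620/7.760 = 19.12 V.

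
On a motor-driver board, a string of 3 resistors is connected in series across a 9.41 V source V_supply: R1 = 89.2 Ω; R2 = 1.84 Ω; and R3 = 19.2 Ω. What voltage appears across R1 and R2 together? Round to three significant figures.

Total series resistance ΣR = 89.2 + 1.84 + 19.2 = 110.2 Ω.
R_{R1..R2} = 89.2 + 1.84 = 91.04 Ω.
V = V_supply · R/ΣR = 9.41 × 0.8258 = 7.771 V.

V ≈ 7.77 V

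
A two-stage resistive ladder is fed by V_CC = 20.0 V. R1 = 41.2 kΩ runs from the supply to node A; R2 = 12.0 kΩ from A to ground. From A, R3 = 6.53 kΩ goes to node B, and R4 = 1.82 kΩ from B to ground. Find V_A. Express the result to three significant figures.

Node A sees R2 in parallel with the series input of stage 2, R3 + R4 = 8.350 kΩ.
Effective lower resistance at A: R2 ‖ 8.350 = 4.924 kΩ.
V_A = 20.0 × 4.924/(41.2 + 4.924) = 2.135 V.

V_A ≈ 2.14 V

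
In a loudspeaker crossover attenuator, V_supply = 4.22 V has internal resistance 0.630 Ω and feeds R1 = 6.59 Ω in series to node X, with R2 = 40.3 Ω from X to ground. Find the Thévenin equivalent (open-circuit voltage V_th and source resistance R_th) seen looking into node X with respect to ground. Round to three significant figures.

R1' = 0.630 + 6.59 = 7.220 Ω (source resistance + R1).
V_th is the unloaded tap voltage: V_supply · R2/(R1'+R2) = 4.22 × 0.8481 = 3.579 V.
With V_supply suppressed (replaced by a short), R_th = R1' ‖ R2 = (7.220 × 40.3)/(7.220 + 40.3) = 6.123 Ω.

V_th ≈ 3.58 V, R_th ≈ 6.12 Ω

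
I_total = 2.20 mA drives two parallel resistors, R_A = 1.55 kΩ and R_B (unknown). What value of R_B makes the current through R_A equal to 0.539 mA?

R_B ≈ 0.503 kΩ

The fraction through R_A equals R_B/(R_A+R_B).
0.539/2.20 = R_B/(R_A + R_B) → R_B = R_A · (0.2450)/(1 − 0.2450) = 1.55 × 0.3245 = 0.5030 kΩ.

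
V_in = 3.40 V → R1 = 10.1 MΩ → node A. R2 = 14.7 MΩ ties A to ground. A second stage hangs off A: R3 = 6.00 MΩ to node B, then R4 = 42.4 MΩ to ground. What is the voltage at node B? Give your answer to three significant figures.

Looking into the second stage from A: R3 + R4 = 48.40 MΩ appears in parallel with R2.
Effective lower resistance at A: R2 ‖ 48.40 = 11.28 MΩ.
So V_A = 3.40 × 0.5275 = 1.793 V.
Stage 2 is unloaded, so V_B = V_A · R4/(R3+R4) = 1.793 × 42.4/48.40 = 1.571 V.

V_B ≈ 1.57 V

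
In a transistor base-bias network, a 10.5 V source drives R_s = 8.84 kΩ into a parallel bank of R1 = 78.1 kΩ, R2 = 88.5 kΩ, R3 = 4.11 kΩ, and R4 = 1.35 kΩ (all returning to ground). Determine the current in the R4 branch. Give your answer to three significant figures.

Combine the parallel branches: R_p = (1/78.1 + 1/88.5 + 1/4.11 + 1/1.35)⁻¹ = 0.9919 kΩ.
V_A by voltage divider: V_A = 10.5 × 0.9919/(8.84 + 0.9919) = 1.059 V.
I(R4) = V_A / R4 = 1.059/1.35 = 0.7847 mA.
(Equivalently: I_total = 1.068 mA, then current-divider fraction G_k/ΣG = 0.7348.)

I ≈ 0.785 mA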